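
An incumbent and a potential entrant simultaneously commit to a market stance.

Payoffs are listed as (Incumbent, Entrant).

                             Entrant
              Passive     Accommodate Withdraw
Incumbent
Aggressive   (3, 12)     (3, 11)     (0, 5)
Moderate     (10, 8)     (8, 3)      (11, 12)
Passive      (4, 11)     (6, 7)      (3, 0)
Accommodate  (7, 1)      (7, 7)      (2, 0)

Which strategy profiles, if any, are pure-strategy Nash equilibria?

Pure NE: (Moderate, Withdraw)

Incumbent against Passive: payoffs 3, 10, 4, 7 → best response Moderate.
Incumbent against Accommodate: payoffs 3, 8, 6, 7 → best response Moderate.
Incumbent against Withdraw: payoffs 0, 11, 3, 2 → best response Moderate.
Entrant against Aggressive: payoffs 12, 11, 5 → best response Passive.
Entrant against Moderate: payoffs 8, 3, 12 → best response Withdraw.
Entrant against Passive: payoffs 11, 7, 0 → best response Passive.
Entrant against Accommodate: payoffs 1, 7, 0 → best response Accommodate.
Mutual best responses: (Moderate, Withdraw).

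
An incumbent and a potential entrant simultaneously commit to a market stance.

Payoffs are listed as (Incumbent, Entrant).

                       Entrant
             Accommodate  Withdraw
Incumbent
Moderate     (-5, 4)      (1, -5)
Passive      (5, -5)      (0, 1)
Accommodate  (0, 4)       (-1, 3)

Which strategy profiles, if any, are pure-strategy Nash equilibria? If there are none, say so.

For each strategy profile, look for a profitable unilateral deviation.
(Moderate, Accommodate): Incumbent can switch to Passive (-5 → 5). Not NE.
(Moderate, Withdraw): Entrant can switch to Accommodate (-5 → 4). Not NE.
(Passive, Accommodate): Entrant can switch to Withdraw (-5 → 1). Not NE.
(Passive, Withdraw): Incumbent can switch to Moderate (0 → 1). Not NE.
(Accommodate, Accommodate): Incumbent can switch to Passive (0 → 5). Not NE.
(Accommodate, Withdraw): Incumbent can switch to Moderate (-1 → 1). Not NE.

This game has no pure Nash equilibrium.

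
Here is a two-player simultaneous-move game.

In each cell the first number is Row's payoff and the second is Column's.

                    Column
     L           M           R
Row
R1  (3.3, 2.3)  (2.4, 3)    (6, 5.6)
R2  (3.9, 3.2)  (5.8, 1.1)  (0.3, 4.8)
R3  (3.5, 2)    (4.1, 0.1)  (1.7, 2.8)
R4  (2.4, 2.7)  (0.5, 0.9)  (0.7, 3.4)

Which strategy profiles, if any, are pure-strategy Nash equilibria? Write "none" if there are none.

(R1, R)

(R1, L): Row can switch to R2 (3.3 → 3.9). Not NE.
(R1, M): Row can switch to R2 (2.4 → 5.8). Not NE.
(R1, R): Row gets 6, best alternative 1.7; Column gets 5.6, best alternative 3. No profitable deviation — NE.
(R2, L): Column can switch to R (3.2 → 4.8). Not NE.
(R2, M): Column can switch to L (1.1 → 3.2). Not NE.
(R2, R): Row can switch to R1 (0.3 → 6). Not NE.
(R3, L): Row can switch to R2 (3.5 → 3.9). Not NE.
(R3, M): Row can switch to R2 (4.1 → 5.8). Not NE.
(R3, R): Row can switch to R1 (1.7 → 6). Not NE.
(R4, L): Row can switch to R1 (2.4 → 3.3). Not NE.
(R4, M): Row can switch to R1 (0.5 → 2.4). Not NE.
(R4, R): Row can switch to R1 (0.7 → 6). Not NE.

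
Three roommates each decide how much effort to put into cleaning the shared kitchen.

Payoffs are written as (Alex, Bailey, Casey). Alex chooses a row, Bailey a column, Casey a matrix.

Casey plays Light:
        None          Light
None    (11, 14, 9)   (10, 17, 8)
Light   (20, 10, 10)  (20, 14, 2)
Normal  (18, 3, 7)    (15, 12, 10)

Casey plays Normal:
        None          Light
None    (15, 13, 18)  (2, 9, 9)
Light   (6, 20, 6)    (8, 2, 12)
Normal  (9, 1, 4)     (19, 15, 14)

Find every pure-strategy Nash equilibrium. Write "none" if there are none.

Check each profile: it is a Nash equilibrium iff no player can strictly gain by switching unilaterally.
(None, None, Light): Alex can switch to Light (11 → 20). Not NE.
(None, None, Normal): Alex gets 15, best alternative 9; Bailey gets 13, best alternative 9; Casey gets 18, best alternative 9. No profitable deviation — NE.
(None, Light, Light): Alex can switch to Light (10 → 20). Not NE.
(None, Light, Normal): Alex can switch to Light (2 → 8). Not NE.
(Light, None, Light): Bailey can switch to Light (10 → 14). Not NE.
(Light, None, Normal): Alex can switch to None (6 → 15). Not NE.
(Light, Light, Light): Casey can switch to Normal (2 → 12). Not NE.
(Light, Light, Normal): Alex can switch to Normal (8 → 19). Not NE.
(Normal, None, Light): Alex can switch to Light (18 → 20). Not NE.
(Normal, Light, Normal): Alex gets 19, best alternative 8; Bailey gets 15, best alternative 1; Casey gets 14, best alternative 10. No profitable deviation — NE.
(The remaining 2 profiles each have a profitable deviation by the same check.)

The pure Nash equilibria are (None, None, Normal); (Normal, Light, Normal).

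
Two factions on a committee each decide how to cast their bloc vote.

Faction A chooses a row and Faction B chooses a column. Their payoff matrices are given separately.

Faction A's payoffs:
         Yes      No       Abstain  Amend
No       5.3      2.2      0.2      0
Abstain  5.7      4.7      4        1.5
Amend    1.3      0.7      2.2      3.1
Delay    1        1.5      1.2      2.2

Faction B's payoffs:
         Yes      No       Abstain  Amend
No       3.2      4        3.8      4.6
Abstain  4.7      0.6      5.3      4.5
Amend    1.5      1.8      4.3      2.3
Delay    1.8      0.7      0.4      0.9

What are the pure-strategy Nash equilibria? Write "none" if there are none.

(Abstain, Abstain)

Faction A against Yes: payoffs 5.3, 5.7, 1.3, 1 → best response Abstain.
Faction A against No: payoffs 2.2, 4.7, 0.7, 1.5 → best response Abstain.
Faction A against Abstain: payoffs 0.2, 4, 2.2, 1.2 → best response Abstain.
Faction A against Amend: payoffs 0, 1.5, 3.1, 2.2 → best response Amend.
Faction B against No: payoffs 3.2, 4, 3.8, 4.6 → best response Amend.
Faction B against Abstain: payoffs 4.7, 0.6, 5.3, 4.5 → best response Abstain.
Faction B against Amend: payoffs 1.5, 1.8, 4.3, 2.3 → best response Abstain.
Faction B against Delay: payoffs 1.8, 0.7, 0.4, 0.9 → best response Yes.
Mutual best responses: (Abstain, Abstain).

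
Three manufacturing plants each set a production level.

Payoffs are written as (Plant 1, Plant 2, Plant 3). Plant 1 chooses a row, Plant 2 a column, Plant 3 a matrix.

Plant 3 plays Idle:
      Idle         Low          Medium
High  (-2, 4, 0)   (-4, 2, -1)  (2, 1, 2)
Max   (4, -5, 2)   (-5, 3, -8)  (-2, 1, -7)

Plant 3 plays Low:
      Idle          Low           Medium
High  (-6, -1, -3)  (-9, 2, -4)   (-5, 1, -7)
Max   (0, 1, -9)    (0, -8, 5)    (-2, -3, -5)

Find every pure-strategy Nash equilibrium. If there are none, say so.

Plant 1 against (Idle, Idle): payoffs -2, 4 → best response Max.
Plant 1 against (Idle, Low): payoffs -6, 0 → best response Max.
Plant 1 against (Low, Idle): payoffs -4, -5 → best response High.
Plant 1 against (Low, Low): payoffs -9, 0 → best response Max.
Plant 1 against (Medium, Idle): payoffs 2, -2 → best response High.
Plant 1 against (Medium, Low): payoffs -5, -2 → best response Max.
Plant 2 against (High, Idle): payoffs 4, 2, 1 → best response Idle.
Plant 2 against (High, Low): payoffs -1, 2, 1 → best response Low.
Plant 2 against (Max, Idle): payoffs -5, 3, 1 → best response Low.
Plant 2 against (Max, Low): payoffs 1, -8, -3 → best response Idle.
Plant 3 against (High, Idle): payoffs 0, -3 → best response Idle.
Plant 3 against (High, Low): payoffs -1, -4 → best response Idle.
Plant 3 against (High, Medium): payoffs 2, -7 → best response Idle.
Plant 3 against (Max, Idle): payoffs 2, -9 → best response Idle.
Plant 3 against (Max, Low): payoffs -8, 5 → best response Low.
Plant 3 against (Max, Medium): payoffs -7, -5 → best response Low.
No profile is a mutual best response for all players.

No pure-strategy Nash equilibrium.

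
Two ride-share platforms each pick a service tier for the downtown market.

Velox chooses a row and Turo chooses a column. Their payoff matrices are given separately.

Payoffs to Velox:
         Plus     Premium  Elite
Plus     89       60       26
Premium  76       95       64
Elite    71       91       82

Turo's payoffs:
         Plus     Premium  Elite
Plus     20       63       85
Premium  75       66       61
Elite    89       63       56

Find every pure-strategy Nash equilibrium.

No pure-strategy Nash equilibrium.

For each player, find the best response to each opponent profile; mutual best responses are the pure NE.
Velox against Plus: payoffs 89, 76, 71 → best response Plus.
Velox against Premium: payoffs 60, 95, 91 → best response Premium.
Velox against Elite: payoffs 26, 64, 82 → best response Elite.
Turo against Plus: payoffs 20, 63, 85 → best response Elite.
Turo against Premium: payoffs 75, 66, 61 → best response Plus.
Turo against Elite: payoffs 89, 63, 56 → best response Plus.
No profile is a mutual best response for all players.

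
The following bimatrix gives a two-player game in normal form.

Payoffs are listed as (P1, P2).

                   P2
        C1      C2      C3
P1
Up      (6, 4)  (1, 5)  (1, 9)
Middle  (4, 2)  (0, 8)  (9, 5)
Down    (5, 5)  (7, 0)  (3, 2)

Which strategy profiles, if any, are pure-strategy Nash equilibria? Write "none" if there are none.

(Up, C1): P2 can switch to C2 (4 → 5). Not NE.
(Up, C2): P1 can switch to Down (1 → 7). Not NE.
(Up, C3): P1 can switch to Middle (1 → 9). Not NE.
(Middle, C1): P1 can switch to Up (4 → 6). Not NE.
(Middle, C2): P1 can switch to Up (0 → 1). Not NE.
(Middle, C3): P2 can switch to C2 (5 → 8). Not NE.
(The remaining 3 profiles each have a profitable deviation by the same check.)

There is no pure-strategy Nash equilibrium.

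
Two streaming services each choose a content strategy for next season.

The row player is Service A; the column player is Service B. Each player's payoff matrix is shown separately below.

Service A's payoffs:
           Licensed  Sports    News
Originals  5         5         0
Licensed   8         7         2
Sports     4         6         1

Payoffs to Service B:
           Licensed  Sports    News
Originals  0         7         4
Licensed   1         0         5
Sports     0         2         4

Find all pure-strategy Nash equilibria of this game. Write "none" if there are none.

Pure NE: (Licensed, News)

(Originals, Licensed): Service A can switch to Licensed (5 → 8). Not NE.
(Originals, Sports): Service A can switch to Licensed (5 → 7). Not NE.
(Originals, News): Service A can switch to Licensed (0 → 2). Not NE.
(Licensed, Licensed): Service B can switch to News (1 → 5). Not NE.
(Licensed, Sports): Service B can switch to Licensed (0 → 1). Not NE.
(Licensed, News): Service A gets 2, best alternative 1; Service B gets 5, best alternative 1. No profitable deviation — NE.
(Sports, Licensed): Service A can switch to Originals (4 → 5). Not NE.
(The remaining 2 profiles each have a profitable deviation by the same check.)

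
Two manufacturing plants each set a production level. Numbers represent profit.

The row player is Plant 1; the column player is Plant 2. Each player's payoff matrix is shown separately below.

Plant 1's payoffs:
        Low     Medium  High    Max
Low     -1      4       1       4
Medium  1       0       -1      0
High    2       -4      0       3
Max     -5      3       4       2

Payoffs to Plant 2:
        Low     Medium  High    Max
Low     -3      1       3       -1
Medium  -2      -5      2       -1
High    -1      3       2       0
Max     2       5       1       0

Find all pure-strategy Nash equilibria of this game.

This game has no pure Nash equilibrium.

Plant 1 against Low: payoffs -1, 1, 2, -5 → best response High.
Plant 1 against Medium: payoffs 4, 0, -4, 3 → best response Low.
Plant 1 against High: payoffs 1, -1, 0, 4 → best response Max.
Plant 1 against Max: payoffs 4, 0, 3, 2 → best response Low.
Plant 2 against Low: payoffs -3, 1, 3, -1 → best response High.
Plant 2 against Medium: payoffs -2, -5, 2, -1 → best response High.
Plant 2 against High: payoffs -1, 3, 2, 0 → best response Medium.
Plant 2 against Max: payoffs 2, 5, 1, 0 → best response Medium.
No profile is a mutual best response for all players.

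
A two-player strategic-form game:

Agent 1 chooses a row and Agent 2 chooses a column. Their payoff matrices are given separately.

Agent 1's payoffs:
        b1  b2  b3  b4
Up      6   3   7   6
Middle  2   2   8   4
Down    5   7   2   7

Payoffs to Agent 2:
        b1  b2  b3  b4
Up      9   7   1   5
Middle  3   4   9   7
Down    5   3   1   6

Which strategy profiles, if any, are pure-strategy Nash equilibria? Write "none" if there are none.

Pure-strategy Nash equilibria: (Up, b1), (Middle, b3), (Down, b4)

Agent 1 against b1: payoffs 6, 2, 5 → best response Up.
Agent 1 against b2: payoffs 3, 2, 7 → best response Down.
Agent 1 against b3: payoffs 7, 8, 2 → best response Middle.
Agent 1 against b4: payoffs 6, 4, 7 → best response Down.
Agent 2 against Up: payoffs 9, 7, 1, 5 → best response b1.
Agent 2 against Middle: payoffs 3, 4, 9, 7 → best response b3.
Agent 2 against Down: payoffs 5, 3, 1, 6 → best response b4.
Mutual best responses: (Up, b1); (Middle, b3); (Down, b4).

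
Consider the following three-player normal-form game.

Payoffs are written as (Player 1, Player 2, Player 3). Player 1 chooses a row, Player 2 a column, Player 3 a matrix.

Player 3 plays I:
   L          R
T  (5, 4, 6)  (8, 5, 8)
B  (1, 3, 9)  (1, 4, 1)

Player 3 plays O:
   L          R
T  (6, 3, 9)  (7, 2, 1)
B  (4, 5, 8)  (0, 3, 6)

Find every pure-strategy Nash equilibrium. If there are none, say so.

The pure Nash equilibria are (T, L, O), (T, R, I).

Player 1 against (L, I): payoffs 5, 1 → best response T.
Player 1 against (L, O): payoffs 6, 4 → best response T.
Player 1 against (R, I): payoffs 8, 1 → best response T.
Player 1 against (R, O): payoffs 7, 0 → best response T.
Player 2 against (T, I): payoffs 4, 5 → best response R.
Player 2 against (T, O): payoffs 3, 2 → best response L.
Player 2 against (B, I): payoffs 3, 4 → best response R.
Player 2 against (B, O): payoffs 5, 3 → best response L.
Player 3 against (T, L): payoffs 6, 9 → best response O.
Player 3 against (T, R): payoffs 8, 1 → best response I.
Player 3 against (B, L): payoffs 9, 8 → best response I.
Player 3 against (B, R): payoffs 1, 6 → best response O.
Mutual best responses: (T, L, O); (T, R, I).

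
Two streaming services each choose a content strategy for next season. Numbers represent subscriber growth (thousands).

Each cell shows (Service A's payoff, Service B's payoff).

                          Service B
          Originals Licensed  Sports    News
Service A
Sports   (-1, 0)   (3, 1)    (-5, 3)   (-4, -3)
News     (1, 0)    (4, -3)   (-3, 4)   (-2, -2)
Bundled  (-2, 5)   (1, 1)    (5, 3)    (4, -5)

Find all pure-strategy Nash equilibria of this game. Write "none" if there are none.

This game has no pure Nash equilibrium.

(Sports, Originals): Service A can switch to News (-1 → 1). Not NE.
(Sports, Licensed): Service A can switch to News (3 → 4). Not NE.
(Sports, Sports): Service A can switch to News (-5 → -3). Not NE.
(Sports, News): Service A can switch to News (-4 → -2). Not NE.
(News, Originals): Service B can switch to Sports (0 → 4). Not NE.
(News, Licensed): Service B can switch to Originals (-3 → 0). Not NE.
(The remaining 6 profiles each have a profitable deviation by the same check.)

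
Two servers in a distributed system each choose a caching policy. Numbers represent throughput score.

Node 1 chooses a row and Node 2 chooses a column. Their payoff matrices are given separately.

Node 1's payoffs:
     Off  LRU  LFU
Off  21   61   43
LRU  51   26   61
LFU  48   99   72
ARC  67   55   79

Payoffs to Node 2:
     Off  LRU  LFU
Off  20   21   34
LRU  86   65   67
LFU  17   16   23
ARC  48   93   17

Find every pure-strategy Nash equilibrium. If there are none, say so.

For each player, find the best response to each opponent profile; mutual best responses are the pure NE.
Node 1 against Off: payoffs 21, 51, 48, 67 → best response ARC.
Node 1 against LRU: payoffs 61, 26, 99, 55 → best response LFU.
Node 1 against LFU: payoffs 43, 61, 72, 79 → best response ARC.
Node 2 against Off: payoffs 20, 21, 34 → best response LFU.
Node 2 against LRU: payoffs 86, 65, 67 → best response Off.
Node 2 against LFU: payoffs 17, 16, 23 → best response LFU.
Node 2 against ARC: payoffs 48, 93, 17 → best response LRU.
No profile is a mutual best response for all players.

There is no pure-strategy Nash equilibrium.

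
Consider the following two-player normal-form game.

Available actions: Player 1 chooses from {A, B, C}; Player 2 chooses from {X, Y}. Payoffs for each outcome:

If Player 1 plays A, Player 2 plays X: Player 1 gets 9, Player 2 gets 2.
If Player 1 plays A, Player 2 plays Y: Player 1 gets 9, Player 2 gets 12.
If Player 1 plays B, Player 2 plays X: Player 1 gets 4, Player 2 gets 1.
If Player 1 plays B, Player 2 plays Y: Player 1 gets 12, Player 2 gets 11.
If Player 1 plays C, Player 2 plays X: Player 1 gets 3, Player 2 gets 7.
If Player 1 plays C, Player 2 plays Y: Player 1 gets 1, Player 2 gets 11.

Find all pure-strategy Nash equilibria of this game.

Pure NE: (B, Y)

Check each profile: it is a Nash equilibrium iff no player can strictly gain by switching unilaterally.
(A, X): Player 2 can switch to Y (2 → 12). Not NE.
(A, Y): Player 1 can switch to B (9 → 12). Not NE.
(B, X): Player 1 can switch to A (4 → 9). Not NE.
(B, Y): Player 1 gets 12, best alternative 9; Player 2 gets 11, best alternative 1. No profitable deviation — NE.
(C, X): Player 1 can switch to A (3 → 9). Not NE.
(C, Y): Player 1 can switch to A (1 → 9). Not NE.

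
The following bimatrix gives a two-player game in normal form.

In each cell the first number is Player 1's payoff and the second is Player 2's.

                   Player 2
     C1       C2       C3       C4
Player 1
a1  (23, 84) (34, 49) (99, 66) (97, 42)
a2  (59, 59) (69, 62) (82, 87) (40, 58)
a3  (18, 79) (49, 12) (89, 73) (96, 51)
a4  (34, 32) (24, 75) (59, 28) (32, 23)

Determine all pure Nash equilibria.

Check each profile: it is a Nash equilibrium iff no player can strictly gain by switching unilaterally.
(a1, C1): Player 1 can switch to a2 (23 → 59). Not NE.
(a1, C2): Player 1 can switch to a2 (34 → 69). Not NE.
(a1, C3): Player 2 can switch to C1 (66 → 84). Not NE.
(a1, C4): Player 2 can switch to C1 (42 → 84). Not NE.
(a2, C1): Player 2 can switch to C2 (59 → 62). Not NE.
(a2, C2): Player 2 can switch to C3 (62 → 87). Not NE.
(a2, C3): Player 1 can switch to a1 (82 → 99). Not NE.
(a2, C4): Player 1 can switch to a1 (40 → 97). Not NE.
(a3, C1): Player 1 can switch to a1 (18 → 23). Not NE.
(a3, C2): Player 1 can switch to a2 (49 → 69). Not NE.
(a3, C3): Player 1 can switch to a1 (89 → 99). Not NE.
(a3, C4): Player 1 can switch to a1 (96 → 97). Not NE.
(The remaining 4 profiles each have a profitable deviation by the same check.)

This game has no pure Nash equilibrium.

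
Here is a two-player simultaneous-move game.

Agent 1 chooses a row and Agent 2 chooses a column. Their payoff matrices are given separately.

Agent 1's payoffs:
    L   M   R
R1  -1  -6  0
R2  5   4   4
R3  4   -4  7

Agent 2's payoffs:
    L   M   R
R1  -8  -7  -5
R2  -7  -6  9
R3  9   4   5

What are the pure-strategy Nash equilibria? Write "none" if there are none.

Agent 1 against L: payoffs -1, 5, 4 → best response R2.
Agent 1 against M: payoffs -6, 4, -4 → best response R2.
Agent 1 against R: payoffs 0, 4, 7 → best response R3.
Agent 2 against R1: payoffs -8, -7, -5 → best response R.
Agent 2 against R2: payoffs -7, -6, 9 → best response R.
Agent 2 against R3: payoffs 9, 4, 5 → best response L.
No profile is a mutual best response for all players.

none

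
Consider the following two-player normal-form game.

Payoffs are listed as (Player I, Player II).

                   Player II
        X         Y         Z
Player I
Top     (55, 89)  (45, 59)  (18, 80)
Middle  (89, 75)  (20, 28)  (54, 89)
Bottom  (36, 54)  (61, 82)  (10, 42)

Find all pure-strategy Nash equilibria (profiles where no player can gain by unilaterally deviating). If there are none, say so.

For each strategy profile, look for a profitable unilateral deviation.
(Top, X): Player I can switch to Middle (55 → 89). Not NE.
(Top, Y): Player I can switch to Bottom (45 → 61). Not NE.
(Top, Z): Player I can switch to Middle (18 → 54). Not NE.
(Middle, X): Player II can switch to Z (75 → 89). Not NE.
(Middle, Y): Player I can switch to Top (20 → 45). Not NE.
(Middle, Z): Player I gets 54, best alternative 18; Player II gets 89, best alternative 75. No profitable deviation — NE.
(Bottom, X): Player I can switch to Top (36 → 55). Not NE.
(Bottom, Y): Player I gets 61, best alternative 45; Player II gets 82, best alternative 54. No profitable deviation — NE.
(Bottom, Z): Player I can switch to Top (10 → 18). Not NE.

Pure-strategy Nash equilibria: (Middle, Z) and (Bottom, Y)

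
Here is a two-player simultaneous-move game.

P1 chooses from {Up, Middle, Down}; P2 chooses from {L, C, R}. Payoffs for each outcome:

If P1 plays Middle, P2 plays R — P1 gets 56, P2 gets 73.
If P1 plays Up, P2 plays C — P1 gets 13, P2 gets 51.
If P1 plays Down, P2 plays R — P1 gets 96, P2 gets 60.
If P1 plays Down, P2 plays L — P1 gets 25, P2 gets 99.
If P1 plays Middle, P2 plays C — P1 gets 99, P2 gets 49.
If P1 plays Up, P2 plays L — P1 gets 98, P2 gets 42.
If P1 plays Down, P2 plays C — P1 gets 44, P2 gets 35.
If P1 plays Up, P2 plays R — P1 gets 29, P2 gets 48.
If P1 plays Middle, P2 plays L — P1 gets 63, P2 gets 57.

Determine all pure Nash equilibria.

There is no pure-strategy Nash equilibrium.

P1 against L: payoffs 98, 63, 25 → best response Up.
P1 against C: payoffs 13, 99, 44 → best response Middle.
P1 against R: payoffs 29, 56, 96 → best response Down.
P2 against Up: payoffs 42, 51, 48 → best response C.
P2 against Middle: payoffs 57, 49, 73 → best response R.
P2 against Down: payoffs 99, 35, 60 → best response L.
No profile is a mutual best response for all players.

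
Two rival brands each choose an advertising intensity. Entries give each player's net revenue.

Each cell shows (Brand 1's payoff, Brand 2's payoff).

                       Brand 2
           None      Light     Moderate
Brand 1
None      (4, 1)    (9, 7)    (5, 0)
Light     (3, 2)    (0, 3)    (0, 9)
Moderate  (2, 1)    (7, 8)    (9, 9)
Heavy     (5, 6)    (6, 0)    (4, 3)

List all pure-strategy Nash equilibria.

The pure Nash equilibria are (None, Light) and (Moderate, Moderate) and (Heavy, None).

Brand 1 against None: payoffs 4, 3, 2, 5 → best response Heavy.
Brand 1 against Light: payoffs 9, 0, 7, 6 → best response None.
Brand 1 against Moderate: payoffs 5, 0, 9, 4 → best response Moderate.
Brand 2 against None: payoffs 1, 7, 0 → best response Light.
Brand 2 against Light: payoffs 2, 3, 9 → best response Moderate.
Brand 2 against Moderate: payoffs 1, 8, 9 → best response Moderate.
Brand 2 against Heavy: payoffs 6, 0, 3 → best response None.
Mutual best responses: (None, Light); (Moderate, Moderate); (Heavy, None).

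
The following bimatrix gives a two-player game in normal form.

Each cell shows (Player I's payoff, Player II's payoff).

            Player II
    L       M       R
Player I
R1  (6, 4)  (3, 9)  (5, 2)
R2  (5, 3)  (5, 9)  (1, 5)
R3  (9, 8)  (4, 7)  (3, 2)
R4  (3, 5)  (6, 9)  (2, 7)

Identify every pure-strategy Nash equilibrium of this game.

(R1, L): Player I can switch to R3 (6 → 9). Not NE.
(R1, M): Player I can switch to R2 (3 → 5). Not NE.
(R1, R): Player II can switch to L (2 → 4). Not NE.
(R2, L): Player I can switch to R1 (5 → 6). Not NE.
(R2, M): Player I can switch to R4 (5 → 6). Not NE.
(R2, R): Player I can switch to R1 (1 → 5). Not NE.
(R3, L): Player I gets 9, best alternative 6; Player II gets 8, best alternative 7. No profitable deviation — NE.
(R3, M): Player I can switch to R2 (4 → 5). Not NE.
(R3, R): Player I can switch to R1 (3 → 5). Not NE.
(R4, L): Player I can switch to R1 (3 → 6). Not NE.
(R4, M): Player I gets 6, best alternative 5; Player II gets 9, best alternative 7. No profitable deviation — NE.
(R4, R): Player I can switch to R1 (2 → 5). Not NE.

The pure Nash equilibria are (R3, L); (R4, M).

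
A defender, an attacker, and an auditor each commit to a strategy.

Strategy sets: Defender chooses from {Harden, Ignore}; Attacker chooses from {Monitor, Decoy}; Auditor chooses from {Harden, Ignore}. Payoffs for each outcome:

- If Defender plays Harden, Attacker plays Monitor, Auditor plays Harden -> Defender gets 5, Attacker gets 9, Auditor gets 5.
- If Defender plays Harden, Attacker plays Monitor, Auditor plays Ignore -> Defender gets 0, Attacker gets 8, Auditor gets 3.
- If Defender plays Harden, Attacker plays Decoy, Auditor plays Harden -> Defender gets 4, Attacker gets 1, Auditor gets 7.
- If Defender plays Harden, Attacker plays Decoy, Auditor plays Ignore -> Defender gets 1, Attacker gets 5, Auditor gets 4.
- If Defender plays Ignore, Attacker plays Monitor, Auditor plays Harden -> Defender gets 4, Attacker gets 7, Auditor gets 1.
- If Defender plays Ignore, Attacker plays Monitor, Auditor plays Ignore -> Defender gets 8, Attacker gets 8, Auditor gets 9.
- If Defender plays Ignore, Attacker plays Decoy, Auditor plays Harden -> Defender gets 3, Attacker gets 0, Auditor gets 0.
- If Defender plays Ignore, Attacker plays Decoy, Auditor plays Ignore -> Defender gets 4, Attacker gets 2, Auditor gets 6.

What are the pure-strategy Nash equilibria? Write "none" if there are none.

Defender against (Monitor, Harden): payoffs 5, 4 → best response Harden.
Defender against (Monitor, Ignore): payoffs 0, 8 → best response Ignore.
Defender against (Decoy, Harden): payoffs 4, 3 → best response Harden.
Defender against (Decoy, Ignore): payoffs 1, 4 → best response Ignore.
Attacker against (Harden, Harden): payoffs 9, 1 → best response Monitor.
Attacker against (Harden, Ignore): payoffs 8, 5 → best response Monitor.
Attacker against (Ignore, Harden): payoffs 7, 0 → best response Monitor.
Attacker against (Ignore, Ignore): payoffs 8, 2 → best response Monitor.
Auditor against (Harden, Monitor): payoffs 5, 3 → best response Harden.
Auditor against (Harden, Decoy): payoffs 7, 4 → best response Harden.
Auditor against (Ignore, Monitor): payoffs 1, 9 → best response Ignore.
Auditor against (Ignore, Decoy): payoffs 0, 6 → best response Ignore.
Mutual best responses: (Harden, Monitor, Harden); (Ignore, Monitor, Ignore).

(Harden, Monitor, Harden), (Ignore, Monitor, Ignore)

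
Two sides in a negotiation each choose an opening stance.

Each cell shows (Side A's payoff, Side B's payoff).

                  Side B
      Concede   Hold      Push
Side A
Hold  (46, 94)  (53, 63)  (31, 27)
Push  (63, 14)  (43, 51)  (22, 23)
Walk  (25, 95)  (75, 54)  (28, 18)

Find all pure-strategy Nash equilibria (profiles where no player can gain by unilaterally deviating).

No pure-strategy Nash equilibrium.

Side A against Concede: payoffs 46, 63, 25 → best response Push.
Side A against Hold: payoffs 53, 43, 75 → best response Walk.
Side A against Push: payoffs 31, 22, 28 → best response Hold.
Side B against Hold: payoffs 94, 63, 27 → best response Concede.
Side B against Push: payoffs 14, 51, 23 → best response Hold.
Side B against Walk: payoffs 95, 54, 18 → best response Concede.
No profile is a mutual best response for all players.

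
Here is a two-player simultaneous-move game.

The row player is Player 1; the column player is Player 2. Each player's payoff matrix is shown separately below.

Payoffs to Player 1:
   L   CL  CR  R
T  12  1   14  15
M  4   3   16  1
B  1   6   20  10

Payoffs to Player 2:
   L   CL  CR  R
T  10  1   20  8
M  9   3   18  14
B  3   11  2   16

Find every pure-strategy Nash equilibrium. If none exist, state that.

Player 1 against L: payoffs 12, 4, 1 → best response T.
Player 1 against CL: payoffs 1, 3, 6 → best response B.
Player 1 against CR: payoffs 14, 16, 20 → best response B.
Player 1 against R: payoffs 15, 1, 10 → best response T.
Player 2 against T: payoffs 10, 1, 20, 8 → best response CR.
Player 2 against M: payoffs 9, 3, 18, 14 → best response CR.
Player 2 against B: payoffs 3, 11, 2, 16 → best response R.
No profile is a mutual best response for all players.

none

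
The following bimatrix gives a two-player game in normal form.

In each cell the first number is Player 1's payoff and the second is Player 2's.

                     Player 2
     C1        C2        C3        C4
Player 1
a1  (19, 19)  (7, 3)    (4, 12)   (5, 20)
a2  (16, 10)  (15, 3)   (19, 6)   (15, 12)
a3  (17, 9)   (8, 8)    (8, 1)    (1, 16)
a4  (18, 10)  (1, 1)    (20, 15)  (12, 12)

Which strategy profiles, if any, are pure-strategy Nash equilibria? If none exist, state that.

Player 1 against C1: payoffs 19, 16, 17, 18 → best response a1.
Player 1 against C2: payoffs 7, 15, 8, 1 → best response a2.
Player 1 against C3: payoffs 4, 19, 8, 20 → best response a4.
Player 1 against C4: payoffs 5, 15, 1, 12 → best response a2.
Player 2 against a1: payoffs 19, 3, 12, 20 → best response C4.
Player 2 against a2: payoffs 10, 3, 6, 12 → best response C4.
Player 2 against a3: payoffs 9, 8, 1, 16 → best response C4.
Player 2 against a4: payoffs 10, 1, 15, 12 → best response C3.
Mutual best responses: (a2, C4); (a4, C3).

Pure-strategy Nash equilibria: (a2, C4), (a4, C3)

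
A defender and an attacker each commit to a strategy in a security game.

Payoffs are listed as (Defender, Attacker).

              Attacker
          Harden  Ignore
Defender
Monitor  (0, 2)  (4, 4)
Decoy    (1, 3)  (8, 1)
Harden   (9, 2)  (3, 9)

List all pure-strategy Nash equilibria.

Defender against Harden: payoffs 0, 1, 9 → best response Harden.
Defender against Ignore: payoffs 4, 8, 3 → best response Decoy.
Attacker against Monitor: payoffs 2, 4 → best response Ignore.
Attacker against Decoy: payoffs 3, 1 → best response Harden.
Attacker against Harden: payoffs 2, 9 → best response Ignore.
No profile is a mutual best response for all players.

This game has no pure Nash equilibrium.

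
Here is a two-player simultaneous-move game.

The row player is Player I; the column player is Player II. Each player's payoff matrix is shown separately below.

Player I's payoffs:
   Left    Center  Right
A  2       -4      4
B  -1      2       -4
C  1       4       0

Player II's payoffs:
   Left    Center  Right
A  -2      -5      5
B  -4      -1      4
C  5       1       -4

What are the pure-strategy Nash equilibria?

For each strategy profile, look for a profitable unilateral deviation.
(A, Left): Player II can switch to Right (-2 → 5). Not NE.
(A, Center): Player I can switch to B (-4 → 2). Not NE.
(A, Right): Player I gets 4, best alternative 0; Player II gets 5, best alternative -2. No profitable deviation — NE.
(B, Left): Player I can switch to A (-1 → 2). Not NE.
(B, Center): Player I can switch to C (2 → 4). Not NE.
(B, Right): Player I can switch to A (-4 → 4). Not NE.
(C, Left): Player I can switch to A (1 → 2). Not NE.
(C, Center): Player II can switch to Left (1 → 5). Not NE.
(C, Right): Player I can switch to A (0 → 4). Not NE.

(A, Right)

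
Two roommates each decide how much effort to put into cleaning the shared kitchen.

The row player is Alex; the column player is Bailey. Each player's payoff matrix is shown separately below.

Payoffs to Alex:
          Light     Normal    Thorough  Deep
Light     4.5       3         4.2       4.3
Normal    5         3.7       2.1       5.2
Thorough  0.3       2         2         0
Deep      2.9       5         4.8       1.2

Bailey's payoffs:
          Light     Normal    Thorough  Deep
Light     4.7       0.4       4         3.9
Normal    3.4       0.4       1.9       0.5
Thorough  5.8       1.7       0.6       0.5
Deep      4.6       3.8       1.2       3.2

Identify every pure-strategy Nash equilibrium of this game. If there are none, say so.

Pure NE: (Normal, Light)

(Light, Light): Alex can switch to Normal (4.5 → 5). Not NE.
(Light, Normal): Alex can switch to Normal (3 → 3.7). Not NE.
(Light, Thorough): Alex can switch to Deep (4.2 → 4.8). Not NE.
(Light, Deep): Alex can switch to Normal (4.3 → 5.2). Not NE.
(Normal, Light): Alex gets 5, best alternative 4.5; Bailey gets 3.4, best alternative 1.9. No profitable deviation — NE.
(Normal, Normal): Alex can switch to Deep (3.7 → 5). Not NE.
(Normal, Thorough): Alex can switch to Light (2.1 → 4.2). Not NE.
(Normal, Deep): Bailey can switch to Light (0.5 → 3.4). Not NE.
(Thorough, Light): Alex can switch to Light (0.3 → 4.5). Not NE.
(Thorough, Normal): Alex can switch to Light (2 → 3). Not NE.
(Thorough, Thorough): Alex can switch to Light (2 → 4.2). Not NE.
(Thorough, Deep): Alex can switch to Light (0 → 4.3). Not NE.
(Deep, Light): Alex can switch to Light (2.9 → 4.5). Not NE.
(The remaining 3 profiles each have a profitable deviation by the same check.)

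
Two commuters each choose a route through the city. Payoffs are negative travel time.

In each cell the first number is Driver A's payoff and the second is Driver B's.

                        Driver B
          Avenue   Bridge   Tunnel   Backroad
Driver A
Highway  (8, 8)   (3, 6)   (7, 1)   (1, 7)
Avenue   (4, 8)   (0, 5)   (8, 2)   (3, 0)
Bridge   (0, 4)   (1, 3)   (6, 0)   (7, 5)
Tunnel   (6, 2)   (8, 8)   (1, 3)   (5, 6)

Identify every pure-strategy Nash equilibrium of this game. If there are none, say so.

The pure Nash equilibria are (Highway, Avenue) and (Bridge, Backroad) and (Tunnel, Bridge).

Driver A against Avenue: payoffs 8, 4, 0, 6 → best response Highway.
Driver A against Bridge: payoffs 3, 0, 1, 8 → best response Tunnel.
Driver A against Tunnel: payoffs 7, 8, 6, 1 → best response Avenue.
Driver A against Backroad: payoffs 1, 3, 7, 5 → best response Bridge.
Driver B against Highway: payoffs 8, 6, 1, 7 → best response Avenue.
Driver B against Avenue: payoffs 8, 5, 2, 0 → best response Avenue.
Driver B against Bridge: payoffs 4, 3, 0, 5 → best response Backroad.
Driver B against Tunnel: payoffs 2, 8, 3, 6 → best response Bridge.
Mutual best responses: (Highway, Avenue); (Bridge, Backroad); (Tunnel, Bridge).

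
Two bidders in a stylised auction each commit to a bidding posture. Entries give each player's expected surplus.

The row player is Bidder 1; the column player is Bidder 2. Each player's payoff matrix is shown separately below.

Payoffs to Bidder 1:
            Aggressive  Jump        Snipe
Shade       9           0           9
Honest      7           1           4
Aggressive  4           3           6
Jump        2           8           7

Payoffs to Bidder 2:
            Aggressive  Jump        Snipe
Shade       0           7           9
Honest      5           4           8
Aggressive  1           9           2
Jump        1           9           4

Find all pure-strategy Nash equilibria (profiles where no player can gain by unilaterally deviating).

(Shade, Snipe), (Jump, Jump)

Bidder 1 against Aggressive: payoffs 9, 7, 4, 2 → best response Shade.
Bidder 1 against Jump: payoffs 0, 1, 3, 8 → best response Jump.
Bidder 1 against Snipe: payoffs 9, 4, 6, 7 → best response Shade.
Bidder 2 against Shade: payoffs 0, 7, 9 → best response Snipe.
Bidder 2 against Honest: payoffs 5, 4, 8 → best response Snipe.
Bidder 2 against Aggressive: payoffs 1, 9, 2 → best response Jump.
Bidder 2 against Jump: payoffs 1, 9, 4 → best response Jump.
Mutual best responses: (Shade, Snipe); (Jump, Jump).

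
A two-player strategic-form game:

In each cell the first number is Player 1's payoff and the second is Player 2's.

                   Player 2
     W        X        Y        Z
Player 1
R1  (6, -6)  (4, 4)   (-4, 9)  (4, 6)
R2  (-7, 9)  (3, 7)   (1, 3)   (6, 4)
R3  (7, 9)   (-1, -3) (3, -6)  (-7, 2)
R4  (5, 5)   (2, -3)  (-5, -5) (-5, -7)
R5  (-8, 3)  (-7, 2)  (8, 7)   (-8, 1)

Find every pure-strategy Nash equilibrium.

Player 1 against W: payoffs 6, -7, 7, 5, -8 → best response R3.
Player 1 against X: payoffs 4, 3, -1, 2, -7 → best response R1.
Player 1 against Y: payoffs -4, 1, 3, -5, 8 → best response R5.
Player 1 against Z: payoffs 4, 6, -7, -5, -8 → best response R2.
Player 2 against R1: payoffs -6, 4, 9, 6 → best response Y.
Player 2 against R2: payoffs 9, 7, 3, 4 → best response W.
Player 2 against R3: payoffs 9, -3, -6, 2 → best response W.
Player 2 against R4: payoffs 5, -3, -5, -7 → best response W.
Player 2 against R5: payoffs 3, 2, 7, 1 → best response Y.
Mutual best responses: (R3, W); (R5, Y).

(R3, W); (R5, Y)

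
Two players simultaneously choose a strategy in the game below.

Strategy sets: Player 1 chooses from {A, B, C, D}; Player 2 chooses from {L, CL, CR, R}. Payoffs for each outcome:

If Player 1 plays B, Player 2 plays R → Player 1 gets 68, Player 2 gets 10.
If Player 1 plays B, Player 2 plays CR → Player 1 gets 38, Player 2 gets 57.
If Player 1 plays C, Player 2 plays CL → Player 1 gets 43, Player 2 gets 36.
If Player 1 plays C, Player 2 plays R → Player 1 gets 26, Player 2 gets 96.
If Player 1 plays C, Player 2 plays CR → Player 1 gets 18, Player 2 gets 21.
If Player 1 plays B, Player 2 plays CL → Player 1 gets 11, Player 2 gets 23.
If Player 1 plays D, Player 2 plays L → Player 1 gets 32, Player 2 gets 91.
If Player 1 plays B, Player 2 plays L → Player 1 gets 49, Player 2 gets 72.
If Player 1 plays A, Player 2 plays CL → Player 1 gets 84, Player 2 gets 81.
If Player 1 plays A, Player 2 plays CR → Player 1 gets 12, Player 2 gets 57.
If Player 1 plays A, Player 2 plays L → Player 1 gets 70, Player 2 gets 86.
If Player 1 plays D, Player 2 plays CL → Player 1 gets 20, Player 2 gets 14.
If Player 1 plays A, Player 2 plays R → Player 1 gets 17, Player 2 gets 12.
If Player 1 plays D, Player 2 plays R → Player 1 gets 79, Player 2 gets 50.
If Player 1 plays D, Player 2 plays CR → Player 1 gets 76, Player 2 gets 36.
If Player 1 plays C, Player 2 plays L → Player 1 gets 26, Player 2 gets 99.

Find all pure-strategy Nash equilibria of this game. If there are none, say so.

Check each profile: it is a Nash equilibrium iff no player can strictly gain by switching unilaterally.
(A, L): Player 1 gets 70, best alternative 49; Player 2 gets 86, best alternative 81. No profitable deviation — NE.
(A, CL): Player 2 can switch to L (81 → 86). Not NE.
(A, CR): Player 1 can switch to B (12 → 38). Not NE.
(A, R): Player 1 can switch to B (17 → 68). Not NE.
(B, L): Player 1 can switch to A (49 → 70). Not NE.
(B, CL): Player 1 can switch to A (11 → 84). Not NE.
(B, CR): Player 1 can switch to D (38 → 76). Not NE.
(The remaining 9 profiles each have a profitable deviation by the same check.)

(A, L)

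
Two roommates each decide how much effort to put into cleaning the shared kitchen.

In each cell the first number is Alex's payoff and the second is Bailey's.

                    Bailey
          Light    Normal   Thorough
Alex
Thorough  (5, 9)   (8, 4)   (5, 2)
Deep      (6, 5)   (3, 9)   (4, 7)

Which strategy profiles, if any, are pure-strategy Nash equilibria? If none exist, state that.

There is no pure-strategy Nash equilibrium.

(Thorough, Light): Alex can switch to Deep (5 → 6). Not NE.
(Thorough, Normal): Bailey can switch to Light (4 → 9). Not NE.
(Thorough, Thorough): Bailey can switch to Light (2 → 9). Not NE.
(Deep, Light): Bailey can switch to Normal (5 → 9). Not NE.
(Deep, Normal): Alex can switch to Thorough (3 → 8). Not NE.
(Deep, Thorough): Alex can switch to Thorough (4 → 5). Not NE.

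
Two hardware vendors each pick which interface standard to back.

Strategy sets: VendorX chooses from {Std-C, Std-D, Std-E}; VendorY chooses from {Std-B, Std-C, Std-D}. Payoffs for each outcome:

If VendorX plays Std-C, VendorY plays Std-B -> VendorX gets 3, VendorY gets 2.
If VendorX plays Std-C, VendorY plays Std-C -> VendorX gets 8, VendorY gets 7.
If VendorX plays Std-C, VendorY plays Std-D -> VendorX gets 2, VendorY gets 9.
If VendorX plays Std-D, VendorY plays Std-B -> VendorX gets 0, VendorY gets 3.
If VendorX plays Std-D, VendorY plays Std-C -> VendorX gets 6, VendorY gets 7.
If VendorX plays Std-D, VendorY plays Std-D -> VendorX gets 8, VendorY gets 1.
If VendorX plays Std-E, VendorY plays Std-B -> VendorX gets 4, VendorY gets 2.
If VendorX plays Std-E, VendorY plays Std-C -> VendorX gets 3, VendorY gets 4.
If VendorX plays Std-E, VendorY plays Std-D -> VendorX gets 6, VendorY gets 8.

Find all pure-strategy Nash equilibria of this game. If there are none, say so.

none

VendorX against Std-B: payoffs 3, 0, 4 → best response Std-E.
VendorX against Std-C: payoffs 8, 6, 3 → best response Std-C.
VendorX against Std-D: payoffs 2, 8, 6 → best response Std-D.
VendorY against Std-C: payoffs 2, 7, 9 → best response Std-D.
VendorY against Std-D: payoffs 3, 7, 1 → best response Std-C.
VendorY against Std-E: payoffs 2, 4, 8 → best response Std-D.
No profile is a mutual best response for all players.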